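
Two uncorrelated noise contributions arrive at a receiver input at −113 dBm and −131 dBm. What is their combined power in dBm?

−112.9 dBm

Convert to linear, add, convert back:
P₁ = 5.01×10⁻¹⁵ W, P₂ = 7.94×10⁻¹⁷ W
P_tot = 5.09×10⁻¹⁵ W → 10 log₁₀(P_tot / 10⁻³) = −112.9 dBm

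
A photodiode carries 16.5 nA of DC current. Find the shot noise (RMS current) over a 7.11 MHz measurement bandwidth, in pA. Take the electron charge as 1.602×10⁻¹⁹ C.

I_n = √(2qI·B)
2qI·B = 2 × 1.602×10⁻¹⁹ × 1.65×10⁻⁸ × 7.11×10⁶ = 3.76×10⁻²⁰ A²
I_n = √(3.76×10⁻²⁰) = 1.94×10⁻¹⁰ A = 194 pA

194 pA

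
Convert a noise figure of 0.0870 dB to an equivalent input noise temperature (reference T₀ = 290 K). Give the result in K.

F = 10^(0.0870/10) = 1.02023
T_e = (F − 1)·T₀ = (1.02023 − 1) × 290 = 5.87 K

5.87 K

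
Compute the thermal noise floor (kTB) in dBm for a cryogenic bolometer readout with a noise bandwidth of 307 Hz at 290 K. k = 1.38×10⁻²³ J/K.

−149.1 dBm

P_n = kTB = 1.38×10⁻²³ × 290 × 3.07×10² = 1.23×10⁻¹⁸ W
In dBm: 10 log₁₀(1.23×10⁻¹⁸ / 10⁻³) = −149.1 dBm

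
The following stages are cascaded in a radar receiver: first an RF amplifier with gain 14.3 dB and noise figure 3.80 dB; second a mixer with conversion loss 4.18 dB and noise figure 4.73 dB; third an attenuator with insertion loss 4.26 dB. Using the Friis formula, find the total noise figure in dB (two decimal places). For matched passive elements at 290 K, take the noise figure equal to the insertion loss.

Convert to linear (a loss of L dB is a gain of −L dB): F_i = 10^(NF_i/10), G_i = 10^(G_i,dB/10)
  Stage 1: F_1 = 10^(3.80/10) = 2.399, G_1 = 10^(14.3/10) = 26.92
  Stage 2: F_2 = 10^(4.73/10) = 2.972, G_2 = 10^(−4.18/10) = 0.3819
  Stage 3: F_3 = 10^(4.26/10) = 2.667, G_3 = 10^(−4.26/10) = 0.3750
Friis cascade:
  F = 2.399 + (2.972 − 1)/26.92 + (2.667 − 1)/10.28 = 2.634
NF = 10 log₁₀(2.634) = 4.21 dB

4.21 dB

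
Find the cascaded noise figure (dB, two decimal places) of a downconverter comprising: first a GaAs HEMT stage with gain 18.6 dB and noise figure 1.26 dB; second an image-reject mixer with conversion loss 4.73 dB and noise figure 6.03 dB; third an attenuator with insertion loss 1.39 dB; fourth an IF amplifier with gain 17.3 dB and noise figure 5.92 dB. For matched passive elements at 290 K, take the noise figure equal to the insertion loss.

1.93 dB

Convert to linear (a loss of L dB is a gain of −L dB): F_i = 10^(NF_i/10), G_i = 10^(G_i,dB/10)
  Stage 1: F_1 = 10^(1.26/10) = 1.337, G_1 = 10^(18.6/10) = 72.44
  Stage 2: F_2 = 10^(6.03/10) = 4.009, G_2 = 10^(−4.73/10) = 0.3365
  Stage 3: F_3 = 10^(1.39/10) = 1.377, G_3 = 10^(−1.39/10) = 0.7261
  Stage 4: F_4 = 10^(5.92/10) = 3.908, G_4 = 10^(17.3/10) = 53.70
Friis cascade:
  F = 1.337 + (4.009 − 1)/72.44 + (1.377 − 1)/24.38 + (3.908 − 1)/17.70 = 1.558
NF = 10 log₁₀(1.558) = 1.93 dB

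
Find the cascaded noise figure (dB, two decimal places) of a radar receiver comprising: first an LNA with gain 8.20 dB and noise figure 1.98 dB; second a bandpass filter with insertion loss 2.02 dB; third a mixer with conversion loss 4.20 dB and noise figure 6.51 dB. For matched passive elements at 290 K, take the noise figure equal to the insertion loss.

3.99 dB

Convert to linear (a loss of L dB is a gain of −L dB): F_i = 10^(NF_i/10), G_i = 10^(G_i,dB/10)
  Stage 1: F_1 = 10^(1.98/10) = 1.578, G_1 = 10^(8.20/10) = 6.607
  Stage 2: F_2 = 10^(2.02/10) = 1.592, G_2 = 10^(−2.02/10) = 0.6281
  Stage 3: F_3 = 10^(6.51/10) = 4.477, G_3 = 10^(−4.20/10) = 0.3802
Friis cascade:
  F = 1.578 + (1.592 − 1)/6.607 + (4.477 − 1)/4.150 = 2.505
NF = 10 log₁₀(2.505) = 3.99 dB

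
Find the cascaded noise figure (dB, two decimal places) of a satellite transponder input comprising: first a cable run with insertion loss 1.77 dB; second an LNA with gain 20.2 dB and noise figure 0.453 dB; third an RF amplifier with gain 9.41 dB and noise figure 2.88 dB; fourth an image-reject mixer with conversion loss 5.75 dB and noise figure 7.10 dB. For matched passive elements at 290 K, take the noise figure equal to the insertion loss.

Convert to linear (a loss of L dB is a gain of −L dB): F_i = 10^(NF_i/10), G_i = 10^(G_i,dB/10)
  Stage 1: F_1 = 10^(1.77/10) = 1.503, G_1 = 10^(−1.77/10) = 0.6653
  Stage 2: F_2 = 10^(0.453/10) = 1.110, G_2 = 10^(20.2/10) = 104.7
  Stage 3: F_3 = 10^(2.88/10) = 1.941, G_3 = 10^(9.41/10) = 8.730
  Stage 4: F_4 = 10^(7.10/10) = 5.129, G_4 = 10^(−5.75/10) = 0.2661
Friis cascade:
  F = 1.503 + (1.110 − 1)/0.6653 + (1.941 − 1)/69.66 + (5.129 − 1)/608.1 = 1.689
NF = 10 log₁₀(1.689) = 2.28 dB

2.28 dB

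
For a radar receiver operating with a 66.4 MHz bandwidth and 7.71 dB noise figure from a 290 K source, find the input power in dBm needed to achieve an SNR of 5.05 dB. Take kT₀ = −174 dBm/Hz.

Sensitivity = −174 + 10 log₁₀(B) + NF + SNR_min
= −174 + 78.22 + 7.71 + 5.05
= −83.02 dBm → −83.0 dBm

−83.0 dBm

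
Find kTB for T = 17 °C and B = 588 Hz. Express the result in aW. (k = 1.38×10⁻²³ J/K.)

2.35 aW

T = 17 °C + 273.15 = 290.15 K
P_n = kTB = 1.38×10⁻²³ × 290.15 × 5.88×10² = 2.35×10⁻¹⁸ W = 2.35 aW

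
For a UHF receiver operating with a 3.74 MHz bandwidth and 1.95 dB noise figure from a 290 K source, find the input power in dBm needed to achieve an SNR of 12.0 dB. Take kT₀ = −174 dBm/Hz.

Sensitivity = −174 + 10 log₁₀(B) + NF + SNR_min
= −174 + 65.73 + 1.95 + 12.0
= −94.32 dBm → −94.3 dBm

−94.3 dBm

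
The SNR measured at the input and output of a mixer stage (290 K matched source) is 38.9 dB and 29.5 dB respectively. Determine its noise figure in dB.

NF (dB) = SNR_in(dB) − SNR_out(dB) when the source is at T₀
NF = 38.9 − 29.5 = 9.4 dB

9.4 dB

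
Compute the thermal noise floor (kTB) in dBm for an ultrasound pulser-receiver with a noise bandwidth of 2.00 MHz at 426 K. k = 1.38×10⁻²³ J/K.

−109.3 dBm

P_n = kTB = 1.38×10⁻²³ × 426 × 2.00×10⁶ = 1.18×10⁻¹⁴ W
In dBm: 10 log₁₀(1.18×10⁻¹⁴ / 10⁻³) = −109.3 dBm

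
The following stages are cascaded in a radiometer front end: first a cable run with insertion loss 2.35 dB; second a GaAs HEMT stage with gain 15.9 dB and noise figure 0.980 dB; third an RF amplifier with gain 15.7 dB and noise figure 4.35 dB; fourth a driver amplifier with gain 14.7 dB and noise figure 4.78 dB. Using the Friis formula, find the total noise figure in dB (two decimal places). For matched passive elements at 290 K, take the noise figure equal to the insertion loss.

3.49 dB

Convert to linear (a loss of L dB is a gain of −L dB): F_i = 10^(NF_i/10), G_i = 10^(G_i,dB/10)
  Stage 1: F_1 = 10^(2.35/10) = 1.718, G_1 = 10^(−2.35/10) = 0.5821
  Stage 2: F_2 = 10^(0.980/10) = 1.253, G_2 = 10^(15.9/10) = 38.90
  Stage 3: F_3 = 10^(4.35/10) = 2.723, G_3 = 10^(15.7/10) = 37.15
  Stage 4: F_4 = 10^(4.78/10) = 3.006, G_4 = 10^(14.7/10) = 29.51
Friis cascade:
  F = 1.718 + (1.253 − 1)/0.5821 + (2.723 − 1)/22.65 + (3.006 − 1)/841.4 = 2.231
NF = 10 log₁₀(2.231) = 3.49 dB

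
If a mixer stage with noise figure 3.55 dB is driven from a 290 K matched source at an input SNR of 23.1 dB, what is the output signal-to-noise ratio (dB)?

19.55 dB

By definition F = SNR_in/SNR_out, so in dB: SNR_out = SNR_in − NF
SNR_out = 23.1 − 3.55 = 19.55 dB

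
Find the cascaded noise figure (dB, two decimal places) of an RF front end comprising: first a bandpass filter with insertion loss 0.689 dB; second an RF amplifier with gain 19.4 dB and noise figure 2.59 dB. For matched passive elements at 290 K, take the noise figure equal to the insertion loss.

3.28 dB

Convert to linear (a loss of L dB is a gain of −L dB): F_i = 10^(NF_i/10), G_i = 10^(G_i,dB/10)
  Stage 1: F_1 = 10^(0.689/10) = 1.172, G_1 = 10^(−0.689/10) = 0.8533
  Stage 2: F_2 = 10^(2.59/10) = 1.816, G_2 = 10^(19.4/10) = 87.10
Friis cascade:
  F = 1.172 + (1.816 − 1)/0.8533 = 2.128
NF = 10 log₁₀(2.128) = 3.28 dB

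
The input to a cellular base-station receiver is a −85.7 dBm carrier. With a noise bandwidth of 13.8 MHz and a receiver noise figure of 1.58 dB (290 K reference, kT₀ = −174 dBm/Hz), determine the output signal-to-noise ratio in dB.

Noise floor: N = −174 + 10 log₁₀(B) + NF
10 log₁₀(1.38×10⁷) = 71.4 dB
N = −174 + 71.4 + 1.58 = −101.02 dBm
SNR = P_sig − N = −85.7 − (−101.02) = 15.32 dB → 15.3 dB

15.3 dB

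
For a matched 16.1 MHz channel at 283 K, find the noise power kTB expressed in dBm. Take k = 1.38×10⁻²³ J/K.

−102.0 dBm

P_n = kTB = 1.38×10⁻²³ × 283 × 1.61×10⁷ = 6.29×10⁻¹⁴ W
In dBm: 10 log₁₀(6.29×10⁻¹⁴ / 10⁻³) = −102.0 dBm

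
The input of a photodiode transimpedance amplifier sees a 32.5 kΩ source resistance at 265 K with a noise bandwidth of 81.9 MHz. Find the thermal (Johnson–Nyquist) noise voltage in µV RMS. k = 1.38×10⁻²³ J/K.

V_n = √(4kTRB)
4kTRB = 4 × 1.38×10⁻²³ × 265 × 3.25×10⁴ × 8.19×10⁷ = 3.89×10⁻⁸ V²
V_n = √(3.89×10⁻⁸) = 1.97×10⁻⁴ V = 197 µV

197 µV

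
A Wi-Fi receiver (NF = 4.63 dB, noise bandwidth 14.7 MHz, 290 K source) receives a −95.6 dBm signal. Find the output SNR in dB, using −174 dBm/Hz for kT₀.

Noise floor: N = −174 + 10 log₁₀(B) + NF
10 log₁₀(1.47×10⁷) = 71.67 dB
N = −174 + 71.67 + 4.63 = −97.70 dBm
SNR = P_sig − N = −95.6 − (−97.70) = 2.10 dB → 2.1 dB

2.1 dB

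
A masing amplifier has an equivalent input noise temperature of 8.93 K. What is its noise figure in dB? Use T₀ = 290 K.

0.132 dB

F = 1 + T_e/T₀ = 1 + 8.93/290 = 1.03079
NF = 10 log₁₀(1.03079) = 0.132 dB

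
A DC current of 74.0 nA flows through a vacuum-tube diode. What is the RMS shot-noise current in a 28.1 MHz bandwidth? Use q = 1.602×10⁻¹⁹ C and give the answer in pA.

816 pA

I_n = √(2qI·B)
2qI·B = 2 × 1.602×10⁻¹⁹ × 7.40×10⁻⁸ × 2.81×10⁷ = 6.66×10⁻¹⁹ A²
I_n = √(6.66×10⁻¹⁹) = 8.16×10⁻¹⁰ A = 816 pA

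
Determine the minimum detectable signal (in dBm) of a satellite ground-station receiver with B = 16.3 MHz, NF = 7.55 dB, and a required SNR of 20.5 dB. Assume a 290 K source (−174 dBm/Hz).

Sensitivity = −174 + 10 log₁₀(B) + NF + SNR_min
= −174 + 72.12 + 7.55 + 20.5
= −73.83 dBm → −73.8 dBm

−73.8 dBm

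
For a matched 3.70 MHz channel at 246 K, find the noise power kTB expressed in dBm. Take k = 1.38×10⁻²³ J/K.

P_n = kTB = 1.38×10⁻²³ × 246 × 3.70×10⁶ = 1.26×10⁻¹⁴ W
In dBm: 10 log₁₀(1.26×10⁻¹⁴ / 10⁻³) = −109.0 dBm

−109.0 dBm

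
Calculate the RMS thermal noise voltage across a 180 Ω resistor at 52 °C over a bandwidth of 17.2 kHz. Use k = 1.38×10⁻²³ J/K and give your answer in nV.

236 nV

T = 52 °C + 273.15 = 325.15 K
V_n = √(4kTRB)
4kTRB = 4 × 1.38×10⁻²³ × 325.15 × 1.80×10² × 1.72×10⁴ = 5.56×10⁻¹⁴ V²
V_n = √(5.56×10⁻¹⁴) = 2.36×10⁻⁷ V = 236 nV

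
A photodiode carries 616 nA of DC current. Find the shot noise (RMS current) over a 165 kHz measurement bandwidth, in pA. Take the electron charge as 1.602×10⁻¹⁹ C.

I_n = √(2qI·B)
2qI·B = 2 × 1.602×10⁻¹⁹ × 6.16×10⁻⁷ × 1.65×10⁵ = 3.26×10⁻²⁰ A²
I_n = √(3.26×10⁻²⁰) = 1.80×10⁻¹⁰ A = 180 pA

180 pA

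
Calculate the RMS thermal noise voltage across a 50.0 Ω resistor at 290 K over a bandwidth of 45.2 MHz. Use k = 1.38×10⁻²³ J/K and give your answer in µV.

V_n = √(4kTRB)
4kTRB = 4 × 1.38×10⁻²³ × 290 × 5.00×10¹ × 4.52×10⁷ = 3.62×10⁻¹¹ V²
V_n = √(3.62×10⁻¹¹) = 6.01×10⁻⁶ V = 6.01 µV

6.01 µV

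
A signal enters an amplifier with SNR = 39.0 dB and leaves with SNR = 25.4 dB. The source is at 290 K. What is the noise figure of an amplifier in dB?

NF (dB) = SNR_in(dB) − SNR_out(dB) when the source is at T₀
NF = 39.0 − 25.4 = 13.6 dB

13.6 dB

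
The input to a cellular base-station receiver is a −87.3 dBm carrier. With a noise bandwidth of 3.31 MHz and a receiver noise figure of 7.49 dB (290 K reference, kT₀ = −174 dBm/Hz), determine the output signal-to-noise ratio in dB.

14.0 dB

Noise floor: N = −174 + 10 log₁₀(B) + NF
10 log₁₀(3.31×10⁶) = 65.2 dB
N = −174 + 65.2 + 7.49 = −101.31 dBm
SNR = P_sig − N = −87.3 − (−101.31) = 14.01 dB → 14.0 dB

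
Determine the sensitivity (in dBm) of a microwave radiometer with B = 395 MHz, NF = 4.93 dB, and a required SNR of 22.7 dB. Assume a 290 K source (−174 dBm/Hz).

−60.4 dBm

Sensitivity = −174 + 10 log₁₀(B) + NF + SNR_min
= −174 + 85.97 + 4.93 + 22.7
= −60.40 dBm → −60.4 dBm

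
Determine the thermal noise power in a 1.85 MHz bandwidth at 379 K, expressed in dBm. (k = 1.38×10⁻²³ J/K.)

P_n = kTB = 1.38×10⁻²³ × 379 × 1.85×10⁶ = 9.68×10⁻¹⁵ W
In dBm: 10 log₁₀(9.68×10⁻¹⁵ / 10⁻³) = −110.1 dBm

−110.1 dBm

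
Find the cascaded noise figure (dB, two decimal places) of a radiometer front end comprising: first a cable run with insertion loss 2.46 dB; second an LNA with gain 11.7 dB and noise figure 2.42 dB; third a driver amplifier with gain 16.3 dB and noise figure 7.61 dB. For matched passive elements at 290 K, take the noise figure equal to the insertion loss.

5.62 dB

Convert to linear (a loss of L dB is a gain of −L dB): F_i = 10^(NF_i/10), G_i = 10^(G_i,dB/10)
  Stage 1: F_1 = 10^(2.46/10) = 1.762, G_1 = 10^(−2.46/10) = 0.5675
  Stage 2: F_2 = 10^(2.42/10) = 1.746, G_2 = 10^(11.7/10) = 14.79
  Stage 3: F_3 = 10^(7.61/10) = 5.768, G_3 = 10^(16.3/10) = 42.66
Friis cascade:
  F = 1.762 + (1.746 − 1)/0.5675 + (5.768 − 1)/8.395 = 3.644
NF = 10 log₁₀(3.644) = 5.62 dB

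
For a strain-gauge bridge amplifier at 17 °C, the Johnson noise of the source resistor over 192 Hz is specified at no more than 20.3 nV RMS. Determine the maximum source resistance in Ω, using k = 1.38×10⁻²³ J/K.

T = 17 °C + 273.15 = 290.15 K
Johnson–Nyquist: V_n = √(4kTRB) ⇒ R = V_n² / (4kTB)
4kTB = 4 × 1.38×10⁻²³ × 290.15 × 1.92×10² = 3.08×10⁻¹⁸
R = (2.03×10⁻⁸)² / 3.08×10⁻¹⁸ = 1.34×10² Ω = 134 Ω

134 Ω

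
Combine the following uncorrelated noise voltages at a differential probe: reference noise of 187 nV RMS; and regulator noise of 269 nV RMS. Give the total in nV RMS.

Uncorrelated sources add in power (mean-square): V_tot = √(ΣV_i²)
V_tot = √[(1.87×10⁻⁷)² + (2.69×10⁻⁷)²] = 3.28×10⁻⁷ V = 328 nV

328 nV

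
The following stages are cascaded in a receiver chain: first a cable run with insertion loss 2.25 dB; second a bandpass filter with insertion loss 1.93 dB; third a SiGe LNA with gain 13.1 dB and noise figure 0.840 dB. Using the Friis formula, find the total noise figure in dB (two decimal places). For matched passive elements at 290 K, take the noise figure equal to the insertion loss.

Convert to linear (a loss of L dB is a gain of −L dB): F_i = 10^(NF_i/10), G_i = 10^(G_i,dB/10)
  Stage 1: F_1 = 10^(2.25/10) = 1.679, G_1 = 10^(−2.25/10) = 0.5957
  Stage 2: F_2 = 10^(1.93/10) = 1.560, G_2 = 10^(−1.93/10) = 0.6412
  Stage 3: F_3 = 10^(0.840/10) = 1.213, G_3 = 10^(13.1/10) = 20.42
Friis cascade:
  F = 1.679 + (1.560 − 1)/0.5957 + (1.213 − 1)/0.3819 = 3.177
NF = 10 log₁₀(3.177) = 5.02 dB

5.02 dB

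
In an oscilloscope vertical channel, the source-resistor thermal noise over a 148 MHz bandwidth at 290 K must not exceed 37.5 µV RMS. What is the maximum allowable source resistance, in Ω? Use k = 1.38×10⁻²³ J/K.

Johnson–Nyquist: V_n = √(4kTRB) ⇒ R = V_n² / (4kTB)
4kTB = 4 × 1.38×10⁻²³ × 290 × 1.48×10⁸ = 2.37×10⁻¹²
R = (3.75×10⁻⁵)² / 2.37×10⁻¹² = 5.94×10² Ω = 594 Ω

594 Ω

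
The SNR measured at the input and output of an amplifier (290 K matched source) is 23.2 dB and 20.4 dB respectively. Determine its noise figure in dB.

2.8 dB

NF (dB) = SNR_in(dB) − SNR_out(dB) when the source is at T₀
NF = 23.2 − 20.4 = 2.8 dB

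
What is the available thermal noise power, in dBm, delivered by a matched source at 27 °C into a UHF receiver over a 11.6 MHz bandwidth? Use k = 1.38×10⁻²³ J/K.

T = 27 °C + 273.15 = 300.15 K
P_n = kTB = 1.38×10⁻²³ × 300.15 × 1.16×10⁷ = 4.80×10⁻¹⁴ W
In dBm: 10 log₁₀(4.80×10⁻¹⁴ / 10⁻³) = −103.2 dBm

−103.2 dBm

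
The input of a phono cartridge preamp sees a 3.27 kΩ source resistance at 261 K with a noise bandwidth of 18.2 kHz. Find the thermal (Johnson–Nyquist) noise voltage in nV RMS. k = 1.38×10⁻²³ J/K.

V_n = √(4kTRB)
4kTRB = 4 × 1.38×10⁻²³ × 261 × 3.27×10³ × 1.82×10⁴ = 8.57×10⁻¹³ V²
V_n = √(8.57×10⁻¹³) = 9.26×10⁻⁷ V = 926 nV

926 nV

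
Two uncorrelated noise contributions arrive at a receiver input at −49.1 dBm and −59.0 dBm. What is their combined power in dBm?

Convert to linear, add, convert back:
P₁ = 1.23×10⁻⁸ W, P₂ = 1.26×10⁻⁹ W
P_tot = 1.36×10⁻⁸ W → 10 log₁₀(P_tot / 10⁻³) = −48.7 dBm

−48.7 dBm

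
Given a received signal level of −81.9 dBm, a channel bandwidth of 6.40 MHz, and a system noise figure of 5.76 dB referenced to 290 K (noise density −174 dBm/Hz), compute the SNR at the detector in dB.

18.3 dB

Noise floor: N = −174 + 10 log₁₀(B) + NF
10 log₁₀(6.40×10⁶) = 68.06 dB
N = −174 + 68.06 + 5.76 = −100.18 dBm
SNR = P_sig − N = −81.9 − (−100.18) = 18.28 dB → 18.3 dB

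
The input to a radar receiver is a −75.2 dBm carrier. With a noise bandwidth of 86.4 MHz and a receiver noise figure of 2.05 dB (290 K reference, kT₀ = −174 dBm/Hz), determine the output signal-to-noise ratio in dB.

Noise floor: N = −174 + 10 log₁₀(B) + NF
10 log₁₀(8.64×10⁷) = 79.37 dB
N = −174 + 79.37 + 2.05 = −92.58 dBm
SNR = P_sig − N = −75.2 − (−92.58) = 17.38 dB → 17.4 dB

17.4 dB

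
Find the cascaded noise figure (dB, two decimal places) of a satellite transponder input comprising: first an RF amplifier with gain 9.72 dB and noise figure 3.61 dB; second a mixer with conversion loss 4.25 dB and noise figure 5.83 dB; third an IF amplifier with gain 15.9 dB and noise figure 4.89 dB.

Convert to linear (a loss of L dB is a gain of −L dB): F_i = 10^(NF_i/10), G_i = 10^(G_i,dB/10)
  Stage 1: F_1 = 10^(3.61/10) = 2.296, G_1 = 10^(9.72/10) = 9.376
  Stage 2: F_2 = 10^(5.83/10) = 3.828, G_2 = 10^(−4.25/10) = 0.3758
  Stage 3: F_3 = 10^(4.89/10) = 3.083, G_3 = 10^(15.9/10) = 38.90
Friis cascade:
  F = 2.296 + (3.828 − 1)/9.376 + (3.083 − 1)/3.524 = 3.189
NF = 10 log₁₀(3.189) = 5.04 dB

5.04 dB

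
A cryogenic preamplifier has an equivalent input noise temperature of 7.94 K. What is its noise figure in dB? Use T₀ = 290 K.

F = 1 + T_e/T₀ = 1 + 7.94/290 = 1.02738
NF = 10 log₁₀(1.02738) = 0.117 dB

0.117 dB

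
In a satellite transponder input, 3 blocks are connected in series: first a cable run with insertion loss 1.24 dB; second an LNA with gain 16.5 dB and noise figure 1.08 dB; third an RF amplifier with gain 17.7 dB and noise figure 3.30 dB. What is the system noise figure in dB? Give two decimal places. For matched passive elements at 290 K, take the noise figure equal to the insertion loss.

Convert to linear (a loss of L dB is a gain of −L dB): F_i = 10^(NF_i/10), G_i = 10^(G_i,dB/10)
  Stage 1: F_1 = 10^(1.24/10) = 1.330, G_1 = 10^(−1.24/10) = 0.7516
  Stage 2: F_2 = 10^(1.08/10) = 1.282, G_2 = 10^(16.5/10) = 44.67
  Stage 3: F_3 = 10^(3.30/10) = 2.138, G_3 = 10^(17.7/10) = 58.88
Friis cascade:
  F = 1.330 + (1.282 − 1)/0.7516 + (2.138 − 1)/33.57 = 1.740
NF = 10 log₁₀(1.740) = 2.41 dB

2.41 dB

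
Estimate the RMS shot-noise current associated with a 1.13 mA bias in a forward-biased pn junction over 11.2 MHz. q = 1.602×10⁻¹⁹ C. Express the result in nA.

63.7 nA

I_n = √(2qI·B)
2qI·B = 2 × 1.602×10⁻¹⁹ × 1.13×10⁻³ × 1.12×10⁷ = 4.05×10⁻¹⁵ A²
I_n = √(4.05×10⁻¹⁵) = 6.37×10⁻⁸ A = 63.7 nA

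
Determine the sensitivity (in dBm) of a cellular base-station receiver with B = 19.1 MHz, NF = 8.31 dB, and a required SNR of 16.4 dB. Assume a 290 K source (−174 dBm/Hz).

Sensitivity = −174 + 10 log₁₀(B) + NF + SNR_min
= −174 + 72.81 + 8.31 + 16.4
= −76.48 dBm → −76.5 dBm

−76.5 dBm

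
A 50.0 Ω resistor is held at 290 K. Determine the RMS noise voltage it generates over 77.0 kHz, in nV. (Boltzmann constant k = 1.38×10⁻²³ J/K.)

V_n = √(4kTRB)
4kTRB = 4 × 1.38×10⁻²³ × 290 × 5.00×10¹ × 7.70×10⁴ = 6.16×10⁻¹⁴ V²
V_n = √(6.16×10⁻¹⁴) = 2.48×10⁻⁷ V = 248 nV

248 nV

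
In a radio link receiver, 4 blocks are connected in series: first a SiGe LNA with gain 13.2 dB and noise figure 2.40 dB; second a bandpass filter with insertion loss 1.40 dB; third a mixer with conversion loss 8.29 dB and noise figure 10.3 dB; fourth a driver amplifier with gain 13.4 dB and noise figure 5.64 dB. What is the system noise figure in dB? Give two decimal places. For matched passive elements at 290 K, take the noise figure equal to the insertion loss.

5.55 dB

Convert to linear (a loss of L dB is a gain of −L dB): F_i = 10^(NF_i/10), G_i = 10^(G_i,dB/10)
  Stage 1: F_1 = 10^(2.40/10) = 1.738, G_1 = 10^(13.2/10) = 20.89
  Stage 2: F_2 = 10^(1.40/10) = 1.380, G_2 = 10^(−1.40/10) = 0.7244
  Stage 3: F_3 = 10^(10.3/10) = 10.72, G_3 = 10^(−8.29/10) = 0.1483
  Stage 4: F_4 = 10^(5.64/10) = 3.664, G_4 = 10^(13.4/10) = 21.88
Friis cascade:
  F = 1.738 + (1.380 − 1)/20.89 + (10.72 − 1)/15.14 + (3.664 − 1)/2.244 = 3.585
NF = 10 log₁₀(3.585) = 5.55 dB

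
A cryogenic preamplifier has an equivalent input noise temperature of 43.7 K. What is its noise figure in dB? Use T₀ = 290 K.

F = 1 + T_e/T₀ = 1 + 43.7/290 = 1.15069
NF = 10 log₁₀(1.15069) = 0.610 dB

0.610 dB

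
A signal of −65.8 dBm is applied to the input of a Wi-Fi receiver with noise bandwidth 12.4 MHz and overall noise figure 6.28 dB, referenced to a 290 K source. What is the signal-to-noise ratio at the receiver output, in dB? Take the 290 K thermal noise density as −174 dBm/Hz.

31.0 dB

Noise floor: N = −174 + 10 log₁₀(B) + NF
10 log₁₀(1.24×10⁷) = 70.93 dB
N = −174 + 70.93 + 6.28 = −96.79 dBm
SNR = P_sig − N = −65.8 − (−96.79) = 30.99 dB → 31.0 dB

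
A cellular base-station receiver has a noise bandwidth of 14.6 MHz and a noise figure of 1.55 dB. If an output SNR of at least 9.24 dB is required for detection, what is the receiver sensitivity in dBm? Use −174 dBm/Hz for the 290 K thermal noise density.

−91.6 dBm

Sensitivity = −174 + 10 log₁₀(B) + NF + SNR_min
= −174 + 71.64 + 1.55 + 9.24
= −91.57 dBm → −91.6 dBm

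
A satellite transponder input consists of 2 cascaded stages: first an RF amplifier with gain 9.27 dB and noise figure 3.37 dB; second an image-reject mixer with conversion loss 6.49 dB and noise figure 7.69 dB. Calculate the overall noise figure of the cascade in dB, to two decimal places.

4.39 dB

Convert to linear (a loss of L dB is a gain of −L dB): F_i = 10^(NF_i/10), G_i = 10^(G_i,dB/10)
  Stage 1: F_1 = 10^(3.37/10) = 2.173, G_1 = 10^(9.27/10) = 8.453
  Stage 2: F_2 = 10^(7.69/10) = 5.875, G_2 = 10^(−6.49/10) = 0.2244
Friis cascade:
  F = 2.173 + (5.875 − 1)/8.453 = 2.749
NF = 10 log₁₀(2.749) = 4.39 dB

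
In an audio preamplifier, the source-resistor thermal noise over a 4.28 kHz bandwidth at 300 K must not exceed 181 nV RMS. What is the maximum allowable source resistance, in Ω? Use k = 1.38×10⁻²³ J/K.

462 Ω

Johnson–Nyquist: V_n = √(4kTRB) ⇒ R = V_n² / (4kTB)
4kTB = 4 × 1.38×10⁻²³ × 300 × 4.28×10³ = 7.09×10⁻¹⁷
R = (1.81×10⁻⁷)² / 7.09×10⁻¹⁷ = 4.62×10² Ω = 462 Ω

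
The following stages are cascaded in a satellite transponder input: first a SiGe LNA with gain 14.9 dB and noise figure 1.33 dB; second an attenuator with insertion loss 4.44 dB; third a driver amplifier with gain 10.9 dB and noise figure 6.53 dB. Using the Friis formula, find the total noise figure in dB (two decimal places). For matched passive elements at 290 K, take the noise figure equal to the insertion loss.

Convert to linear (a loss of L dB is a gain of −L dB): F_i = 10^(NF_i/10), G_i = 10^(G_i,dB/10)
  Stage 1: F_1 = 10^(1.33/10) = 1.358, G_1 = 10^(14.9/10) = 30.90
  Stage 2: F_2 = 10^(4.44/10) = 2.780, G_2 = 10^(−4.44/10) = 0.3597
  Stage 3: F_3 = 10^(6.53/10) = 4.498, G_3 = 10^(10.9/10) = 12.30
Friis cascade:
  F = 1.358 + (2.780 − 1)/30.90 + (4.498 − 1)/11.12 = 1.731
NF = 10 log₁₀(1.731) = 2.38 dB

2.38 dB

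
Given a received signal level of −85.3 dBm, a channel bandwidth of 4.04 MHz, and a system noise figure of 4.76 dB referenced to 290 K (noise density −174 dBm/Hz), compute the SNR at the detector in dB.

Noise floor: N = −174 + 10 log₁₀(B) + NF
10 log₁₀(4.04×10⁶) = 66.06 dB
N = −174 + 66.06 + 4.76 = −103.18 dBm
SNR = P_sig − N = −85.3 − (−103.18) = 17.88 dB → 17.9 dB

17.9 dB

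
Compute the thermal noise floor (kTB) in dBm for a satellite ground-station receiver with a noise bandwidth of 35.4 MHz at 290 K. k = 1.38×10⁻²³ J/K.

P_n = kTB = 1.38×10⁻²³ × 290 × 3.54×10⁷ = 1.42×10⁻¹³ W
In dBm: 10 log₁₀(1.42×10⁻¹³ / 10⁻³) = −98.5 dBm

−98.5 dBm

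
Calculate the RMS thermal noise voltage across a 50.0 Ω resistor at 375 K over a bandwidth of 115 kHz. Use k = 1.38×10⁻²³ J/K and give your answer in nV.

345 nV

V_n = √(4kTRB)
4kTRB = 4 × 1.38×10⁻²³ × 375 × 5.00×10¹ × 1.15×10⁵ = 1.19×10⁻¹³ V²
V_n = √(1.19×10⁻¹³) = 3.45×10⁻⁷ V = 345 nV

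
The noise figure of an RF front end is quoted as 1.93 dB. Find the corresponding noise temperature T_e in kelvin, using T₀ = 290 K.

162 K

F = 10^(1.93/10) = 1.55955
T_e = (F − 1)·T₀ = (1.55955 − 1) × 290 = 162 K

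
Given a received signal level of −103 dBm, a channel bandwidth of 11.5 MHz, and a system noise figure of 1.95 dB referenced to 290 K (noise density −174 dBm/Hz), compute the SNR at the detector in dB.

−1.6 dB

Noise floor: N = −174 + 10 log₁₀(B) + NF
10 log₁₀(1.15×10⁷) = 70.61 dB
N = −174 + 70.61 + 1.95 = −101.44 dBm
SNR = P_sig − N = −103 − (−101.44) = −1.56 dB → −1.6 dB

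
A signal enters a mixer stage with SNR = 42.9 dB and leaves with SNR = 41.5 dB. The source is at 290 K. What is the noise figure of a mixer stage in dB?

1.4 dB

NF (dB) = SNR_in(dB) − SNR_out(dB) when the source is at T₀
NF = 42.9 − 41.5 = 1.4 dB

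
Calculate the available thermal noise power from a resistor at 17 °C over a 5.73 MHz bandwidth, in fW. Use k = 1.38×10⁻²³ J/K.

T = 17 °C + 273.15 = 290.15 K
P_n = kTB = 1.38×10⁻²³ × 290.15 × 5.73×10⁶ = 2.29×10⁻¹⁴ W = 22.9 fW

22.9 fW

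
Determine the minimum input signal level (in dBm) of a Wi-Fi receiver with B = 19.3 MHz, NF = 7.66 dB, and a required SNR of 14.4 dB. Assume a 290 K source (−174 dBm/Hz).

−79.1 dBm

Sensitivity = −174 + 10 log₁₀(B) + NF + SNR_min
= −174 + 72.86 + 7.66 + 14.4
= −79.08 dBm → −79.1 dBm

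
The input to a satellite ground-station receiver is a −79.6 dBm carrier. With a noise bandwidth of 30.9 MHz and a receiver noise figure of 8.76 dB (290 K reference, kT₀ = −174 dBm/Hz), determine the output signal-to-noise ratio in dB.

Noise floor: N = −174 + 10 log₁₀(B) + NF
10 log₁₀(3.09×10⁷) = 74.9 dB
N = −174 + 74.9 + 8.76 = −90.34 dBm
SNR = P_sig − N = −79.6 − (−90.34) = 10.74 dB → 10.7 dB

10.7 dB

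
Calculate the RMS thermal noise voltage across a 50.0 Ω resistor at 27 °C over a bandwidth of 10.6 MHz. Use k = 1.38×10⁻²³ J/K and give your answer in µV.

T = 27 °C + 273.15 = 300.15 K
V_n = √(4kTRB)
4kTRB = 4 × 1.38×10⁻²³ × 300.15 × 5.00×10¹ × 1.06×10⁷ = 8.78×10⁻¹² V²
V_n = √(8.78×10⁻¹²) = 2.96×10⁻⁶ V = 2.96 µV

2.96 µV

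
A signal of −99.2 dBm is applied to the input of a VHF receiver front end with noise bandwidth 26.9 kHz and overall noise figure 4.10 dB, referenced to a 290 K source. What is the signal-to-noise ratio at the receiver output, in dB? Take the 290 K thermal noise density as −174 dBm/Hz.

Noise floor: N = −174 + 10 log₁₀(B) + NF
10 log₁₀(2.69×10⁴) = 44.3 dB
N = −174 + 44.3 + 4.10 = −125.60 dBm
SNR = P_sig − N = −99.2 − (−125.60) = 26.40 dB → 26.4 dB

26.4 dB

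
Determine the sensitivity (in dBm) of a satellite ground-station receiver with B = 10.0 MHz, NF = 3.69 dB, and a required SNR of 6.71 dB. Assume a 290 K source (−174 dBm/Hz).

−93.6 dBm

Sensitivity = −174 + 10 log₁₀(B) + NF + SNR_min
= −174 + 70 + 3.69 + 6.71
= −93.60 dBm → −93.6 dBm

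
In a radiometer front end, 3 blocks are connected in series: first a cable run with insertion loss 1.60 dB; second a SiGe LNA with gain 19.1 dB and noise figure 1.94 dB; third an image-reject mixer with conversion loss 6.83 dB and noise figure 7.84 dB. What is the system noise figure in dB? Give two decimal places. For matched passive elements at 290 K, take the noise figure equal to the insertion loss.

Convert to linear (a loss of L dB is a gain of −L dB): F_i = 10^(NF_i/10), G_i = 10^(G_i,dB/10)
  Stage 1: F_1 = 10^(1.60/10) = 1.445, G_1 = 10^(−1.60/10) = 0.6918
  Stage 2: F_2 = 10^(1.94/10) = 1.563, G_2 = 10^(19.1/10) = 81.28
  Stage 3: F_3 = 10^(7.84/10) = 6.081, G_3 = 10^(−6.83/10) = 0.2075
Friis cascade:
  F = 1.445 + (1.563 − 1)/0.6918 + (6.081 − 1)/56.23 = 2.350
NF = 10 log₁₀(2.350) = 3.71 dB

3.71 dB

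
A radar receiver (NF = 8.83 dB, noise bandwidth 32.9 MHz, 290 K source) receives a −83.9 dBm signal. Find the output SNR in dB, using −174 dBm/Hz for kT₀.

6.1 dB

Noise floor: N = −174 + 10 log₁₀(B) + NF
10 log₁₀(3.29×10⁷) = 75.17 dB
N = −174 + 75.17 + 8.83 = −90.00 dBm
SNR = P_sig − N = −83.9 − (−90.00) = 6.10 dB → 6.1 dB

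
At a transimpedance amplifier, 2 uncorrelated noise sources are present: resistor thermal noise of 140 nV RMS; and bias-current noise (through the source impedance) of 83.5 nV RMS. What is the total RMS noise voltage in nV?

Uncorrelated sources add in power (mean-square): V_tot = √(ΣV_i²)
V_tot = √[(1.40×10⁻⁷)² + (8.35×10⁻⁸)²] = 1.63×10⁻⁷ V = 163 nV

163 nV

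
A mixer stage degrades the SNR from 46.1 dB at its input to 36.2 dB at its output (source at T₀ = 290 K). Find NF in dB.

NF (dB) = SNR_in(dB) − SNR_out(dB) when the source is at T₀
NF = 46.1 − 36.2 = 9.9 dB

9.9 dB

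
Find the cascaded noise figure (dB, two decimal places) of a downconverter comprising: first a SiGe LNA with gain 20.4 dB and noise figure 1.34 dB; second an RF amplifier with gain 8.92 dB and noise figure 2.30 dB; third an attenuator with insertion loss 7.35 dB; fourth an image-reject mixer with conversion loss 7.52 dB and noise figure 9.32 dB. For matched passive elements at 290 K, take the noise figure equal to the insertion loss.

1.53 dB

Convert to linear (a loss of L dB is a gain of −L dB): F_i = 10^(NF_i/10), G_i = 10^(G_i,dB/10)
  Stage 1: F_1 = 10^(1.34/10) = 1.361, G_1 = 10^(20.4/10) = 109.6
  Stage 2: F_2 = 10^(2.30/10) = 1.698, G_2 = 10^(8.92/10) = 7.798
  Stage 3: F_3 = 10^(7.35/10) = 5.433, G_3 = 10^(−7.35/10) = 0.1841
  Stage 4: F_4 = 10^(9.32/10) = 8.551, G_4 = 10^(−7.52/10) = 0.1770
Friis cascade:
  F = 1.361 + (1.698 − 1)/109.6 + (5.433 − 1)/855.1 + (8.551 − 1)/157.4 = 1.421
NF = 10 log₁₀(1.421) = 1.53 dB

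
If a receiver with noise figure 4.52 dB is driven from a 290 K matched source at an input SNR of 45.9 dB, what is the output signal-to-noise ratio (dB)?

41.38 dB

By definition F = SNR_in/SNR_out, so in dB: SNR_out = SNR_in − NF
SNR_out = 45.9 − 4.52 = 41.38 dB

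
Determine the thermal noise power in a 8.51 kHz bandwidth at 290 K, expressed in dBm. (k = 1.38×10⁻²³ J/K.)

−134.7 dBm

P_n = kTB = 1.38×10⁻²³ × 290 × 8.51×10³ = 3.41×10⁻¹⁷ W
In dBm: 10 log₁₀(3.41×10⁻¹⁷ / 10⁻³) = −134.7 dBm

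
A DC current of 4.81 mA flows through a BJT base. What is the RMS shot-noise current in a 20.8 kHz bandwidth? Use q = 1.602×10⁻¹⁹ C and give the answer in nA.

5.66 nA

I_n = √(2qI·B)
2qI·B = 2 × 1.602×10⁻¹⁹ × 4.81×10⁻³ × 2.08×10⁴ = 3.21×10⁻¹⁷ A²
I_n = √(3.21×10⁻¹⁷) = 5.66×10⁻⁹ A = 5.66 nA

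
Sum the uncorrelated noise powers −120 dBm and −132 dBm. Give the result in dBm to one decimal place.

Convert to linear, add, convert back:
P₁ = 1.00×10⁻¹⁵ W, P₂ = 6.31×10⁻¹⁷ W
P_tot = 1.06×10⁻¹⁵ W → 10 log₁₀(P_tot / 10⁻³) = −119.7 dBm

−119.7 dBm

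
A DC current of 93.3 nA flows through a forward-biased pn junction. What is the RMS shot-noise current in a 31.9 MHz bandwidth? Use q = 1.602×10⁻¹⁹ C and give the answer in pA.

I_n = √(2qI·B)
2qI·B = 2 × 1.602×10⁻¹⁹ × 9.33×10⁻⁸ × 3.19×10⁷ = 9.54×10⁻¹⁹ A²
I_n = √(9.54×10⁻¹⁹) = 9.77×10⁻¹⁰ A = 977 pA

977 pA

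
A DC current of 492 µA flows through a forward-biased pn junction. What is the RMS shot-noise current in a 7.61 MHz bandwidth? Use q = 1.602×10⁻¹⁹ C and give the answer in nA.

34.6 nA

I_n = √(2qI·B)
2qI·B = 2 × 1.602×10⁻¹⁹ × 4.92×10⁻⁴ × 7.61×10⁶ = 1.20×10⁻¹⁵ A²
I_n = √(1.20×10⁻¹⁵) = 3.46×10⁻⁸ A = 34.6 nA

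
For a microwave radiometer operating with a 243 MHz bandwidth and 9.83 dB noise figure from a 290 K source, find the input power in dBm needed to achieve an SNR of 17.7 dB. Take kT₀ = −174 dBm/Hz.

Sensitivity = −174 + 10 log₁₀(B) + NF + SNR_min
= −174 + 83.86 + 9.83 + 17.7
= −62.61 dBm → −62.6 dBm

−62.6 dBm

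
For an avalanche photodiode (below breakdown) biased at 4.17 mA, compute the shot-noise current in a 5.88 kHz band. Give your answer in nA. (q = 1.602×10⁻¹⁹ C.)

I_n = √(2qI·B)
2qI·B = 2 × 1.602×10⁻¹⁹ × 4.17×10⁻³ × 5.88×10³ = 7.86×10⁻¹⁸ A²
I_n = √(7.86×10⁻¹⁸) = 2.80×10⁻⁹ A = 2.80 nA

2.80 nA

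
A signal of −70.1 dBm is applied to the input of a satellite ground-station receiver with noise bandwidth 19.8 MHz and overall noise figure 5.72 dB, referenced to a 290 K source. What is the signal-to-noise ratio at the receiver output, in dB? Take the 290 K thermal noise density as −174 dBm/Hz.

Noise floor: N = −174 + 10 log₁₀(B) + NF
10 log₁₀(1.98×10⁷) = 72.97 dB
N = −174 + 72.97 + 5.72 = −95.31 dBm
SNR = P_sig − N = −70.1 − (−95.31) = 25.21 dB → 25.2 dB

25.2 dB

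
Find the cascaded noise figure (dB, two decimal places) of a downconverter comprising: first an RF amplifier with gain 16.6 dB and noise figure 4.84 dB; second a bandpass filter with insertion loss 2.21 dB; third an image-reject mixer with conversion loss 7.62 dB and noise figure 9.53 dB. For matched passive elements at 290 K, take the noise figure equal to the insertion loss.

Convert to linear (a loss of L dB is a gain of −L dB): F_i = 10^(NF_i/10), G_i = 10^(G_i,dB/10)
  Stage 1: F_1 = 10^(4.84/10) = 3.048, G_1 = 10^(16.6/10) = 45.71
  Stage 2: F_2 = 10^(2.21/10) = 1.663, G_2 = 10^(−2.21/10) = 0.6012
  Stage 3: F_3 = 10^(9.53/10) = 8.974, G_3 = 10^(−7.62/10) = 0.1730
Friis cascade:
  F = 3.048 + (1.663 − 1)/45.71 + (8.974 − 1)/27.48 = 3.353
NF = 10 log₁₀(3.353) = 5.25 dB

5.25 dB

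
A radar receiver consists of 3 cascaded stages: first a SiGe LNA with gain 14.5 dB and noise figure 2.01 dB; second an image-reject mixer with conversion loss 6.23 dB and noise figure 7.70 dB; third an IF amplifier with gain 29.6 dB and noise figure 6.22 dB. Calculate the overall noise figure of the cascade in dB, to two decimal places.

Convert to linear (a loss of L dB is a gain of −L dB): F_i = 10^(NF_i/10), G_i = 10^(G_i,dB/10)
  Stage 1: F_1 = 10^(2.01/10) = 1.589, G_1 = 10^(14.5/10) = 28.18
  Stage 2: F_2 = 10^(7.70/10) = 5.888, G_2 = 10^(−6.23/10) = 0.2382
  Stage 3: F_3 = 10^(6.22/10) = 4.188, G_3 = 10^(29.6/10) = 912.0
Friis cascade:
  F = 1.589 + (5.888 − 1)/28.18 + (4.188 − 1)/6.714 = 2.237
NF = 10 log₁₀(2.237) = 3.50 dB

3.50 dB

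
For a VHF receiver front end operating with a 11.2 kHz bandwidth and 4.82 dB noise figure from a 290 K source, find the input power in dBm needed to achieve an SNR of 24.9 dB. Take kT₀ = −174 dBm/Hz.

−103.8 dBm

Sensitivity = −174 + 10 log₁₀(B) + NF + SNR_min
= −174 + 40.49 + 4.82 + 24.9
= −103.79 dBm → −103.8 dBm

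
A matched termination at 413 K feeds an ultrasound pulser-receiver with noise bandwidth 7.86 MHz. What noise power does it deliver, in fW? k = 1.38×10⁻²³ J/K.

44.8 fW

P_n = kTB = 1.38×10⁻²³ × 413 × 7.86×10⁶ = 4.48×10⁻¹⁴ W = 44.8 fW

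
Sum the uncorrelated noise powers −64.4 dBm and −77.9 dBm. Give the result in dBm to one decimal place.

−64.2 dBm

Convert to linear, add, convert back:
P₁ = 3.63×10⁻¹⁰ W, P₂ = 1.62×10⁻¹¹ W
P_tot = 3.79×10⁻¹⁰ W → 10 log₁₀(P_tot / 10⁻³) = −64.2 dBm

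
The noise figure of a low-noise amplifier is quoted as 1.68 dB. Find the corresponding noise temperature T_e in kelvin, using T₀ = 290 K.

137 K

F = 10^(1.68/10) = 1.47231
T_e = (F − 1)·T₀ = (1.47231 − 1) × 290 = 137 K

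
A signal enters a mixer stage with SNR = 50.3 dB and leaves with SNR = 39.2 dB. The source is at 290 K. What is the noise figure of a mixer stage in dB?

NF (dB) = SNR_in(dB) − SNR_out(dB) when the source is at T₀
NF = 50.3 − 39.2 = 11.1 dB

11.1 dB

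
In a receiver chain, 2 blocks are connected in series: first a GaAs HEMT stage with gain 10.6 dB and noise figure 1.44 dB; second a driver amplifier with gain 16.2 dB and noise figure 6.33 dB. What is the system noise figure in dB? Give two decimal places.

2.25 dB

Convert to linear (a loss of L dB is a gain of −L dB): F_i = 10^(NF_i/10), G_i = 10^(G_i,dB/10)
  Stage 1: F_1 = 10^(1.44/10) = 1.393, G_1 = 10^(10.6/10) = 11.48
  Stage 2: F_2 = 10^(6.33/10) = 4.295, G_2 = 10^(16.2/10) = 41.69
Friis cascade:
  F = 1.393 + (4.295 − 1)/11.48 = 1.680
NF = 10 log₁₀(1.680) = 2.25 dB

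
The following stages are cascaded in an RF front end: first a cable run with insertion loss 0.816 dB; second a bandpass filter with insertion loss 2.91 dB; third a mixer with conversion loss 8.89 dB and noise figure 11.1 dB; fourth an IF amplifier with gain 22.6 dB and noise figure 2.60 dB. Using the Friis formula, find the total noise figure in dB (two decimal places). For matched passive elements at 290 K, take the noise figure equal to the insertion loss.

16.57 dB

Convert to linear (a loss of L dB is a gain of −L dB): F_i = 10^(NF_i/10), G_i = 10^(G_i,dB/10)
  Stage 1: F_1 = 10^(0.816/10) = 1.207, G_1 = 10^(−0.816/10) = 0.8287
  Stage 2: F_2 = 10^(2.91/10) = 1.954, G_2 = 10^(−2.91/10) = 0.5117
  Stage 3: F_3 = 10^(11.1/10) = 12.88, G_3 = 10^(−8.89/10) = 0.1291
  Stage 4: F_4 = 10^(2.60/10) = 1.820, G_4 = 10^(22.6/10) = 182.0
Friis cascade:
  F = 1.207 + (1.954 − 1)/0.8287 + (12.88 − 1)/0.4240 + (1.820 − 1)/0.05475 = 45.35
NF = 10 log₁₀(45.35) = 16.57 dB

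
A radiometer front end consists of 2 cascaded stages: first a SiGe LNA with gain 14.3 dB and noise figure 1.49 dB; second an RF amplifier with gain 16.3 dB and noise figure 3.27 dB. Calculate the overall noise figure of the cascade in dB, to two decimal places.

Convert to linear (a loss of L dB is a gain of −L dB): F_i = 10^(NF_i/10), G_i = 10^(G_i,dB/10)
  Stage 1: F_1 = 10^(1.49/10) = 1.409, G_1 = 10^(14.3/10) = 26.92
  Stage 2: F_2 = 10^(3.27/10) = 2.123, G_2 = 10^(16.3/10) = 42.66
Friis cascade:
  F = 1.409 + (2.123 − 1)/26.92 = 1.451
NF = 10 log₁₀(1.451) = 1.62 dB

1.62 dB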